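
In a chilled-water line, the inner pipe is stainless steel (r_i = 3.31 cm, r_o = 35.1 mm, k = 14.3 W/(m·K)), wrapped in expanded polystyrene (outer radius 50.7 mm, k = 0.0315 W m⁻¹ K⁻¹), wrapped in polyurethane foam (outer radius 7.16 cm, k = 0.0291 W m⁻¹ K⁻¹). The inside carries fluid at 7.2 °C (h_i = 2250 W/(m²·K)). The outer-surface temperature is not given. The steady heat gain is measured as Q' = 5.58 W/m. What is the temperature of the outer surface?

Series resistances:
  R'_conv,in = 1/(2πr h) = 1/(2π·0.0331·2250) = 0.002137 m·K/W
  R'_stainless steel = ln(0.0351/0.0331)/(2πk) = 0.05867/(2π·14.3) = 6.530×10^-4 m·K/W
  R'_expanded polystyrene = ln(0.0507/0.0351)/(2πk) = 0.3677/(2π·0.0315) = 1.858 m·K/W
  R'_polyurethane foam = ln(0.0716/0.0507)/(2πk) = 0.3452/(2π·0.0291) = 1.888 m·K/W
ΣR = 3.749 m·K/W
ΔT = Q'·ΣR = 5.58 × 3.749 = 20.92 K
Heat flows inward, so T_out = T_in + ΔT = 7.2 + 20.92 = 28.1 °C

T_out = 28.1 °C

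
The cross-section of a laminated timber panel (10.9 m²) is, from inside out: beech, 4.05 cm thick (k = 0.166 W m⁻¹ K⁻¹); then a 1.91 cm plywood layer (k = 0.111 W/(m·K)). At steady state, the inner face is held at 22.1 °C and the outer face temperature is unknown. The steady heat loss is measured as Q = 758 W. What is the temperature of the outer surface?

Sum the resistances:
  R_beech = L/(kA) = 0.0405/(0.166·10.9) = 0.02238 K/W
  R_plywood = L/(kA) = 0.0191/(0.111·10.9) = 0.01579 K/W
ΣR = 0.03817 K/W
ΔT = Q·ΣR = 758 × 0.03817 = 28.93 K
Heat flows outward, so T_out = T_in − ΔT = 22.1 − 28.93 = -6.83 °C

T_out = -6.83 °C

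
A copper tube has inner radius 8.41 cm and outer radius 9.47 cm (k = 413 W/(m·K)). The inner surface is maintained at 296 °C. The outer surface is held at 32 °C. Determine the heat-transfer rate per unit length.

Q' = 5.77×10^6 W/m

Q' = 2πk·ΔT/ln(r₂/r₁) = 2π × 413 × 264 / ln(0.0947/0.0841) = 5.77×10^6 W/m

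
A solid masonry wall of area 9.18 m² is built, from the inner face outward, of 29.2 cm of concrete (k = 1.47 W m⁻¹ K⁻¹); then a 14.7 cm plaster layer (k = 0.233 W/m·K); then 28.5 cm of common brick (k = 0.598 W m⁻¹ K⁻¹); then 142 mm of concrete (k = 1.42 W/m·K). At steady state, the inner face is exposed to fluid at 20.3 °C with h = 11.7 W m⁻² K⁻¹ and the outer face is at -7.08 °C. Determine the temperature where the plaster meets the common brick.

Series thermal resistances, inner to outer:
  R_conv,in = 1/(hA) = 1/(11.7·9.18) = 0.009310 K/W
  R_concrete = L/(kA) = 0.292/(1.47·9.18) = 0.02164 K/W
  R_plaster = L/(kA) = 0.147/(0.233·9.18) = 0.06873 K/W
  R_common brick = L/(kA) = 0.285/(0.598·9.18) = 0.05192 K/W
  R_concrete = L/(kA) = 0.142/(1.42·9.18) = 0.01089 K/W
ΣR = 0.009310 + 0.02164 + 0.06873 + 0.05192 + 0.01089 = 0.1625 K/W
Q = ΔT/ΣR = (20.3 °C − -7.08 °C)/0.1625 = 168.5 W
From the inner boundary to the plaster/common brick interface, ΣR_partial = 0.09968 K/W.
T_interface = T_in − Q·ΣR_partial = 20.3 °C − (168.5)(0.09968) = 3.50 °C

T = 3.50 °C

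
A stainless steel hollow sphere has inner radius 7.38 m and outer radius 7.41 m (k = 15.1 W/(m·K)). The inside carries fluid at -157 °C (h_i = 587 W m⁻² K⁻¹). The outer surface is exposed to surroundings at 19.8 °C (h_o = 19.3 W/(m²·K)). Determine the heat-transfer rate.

Q = 2200 kW

Treat each layer as a resistance in series:
  R_conv,in = 1/(4πr²h) = 1/(4π·7.38²·587) = 2.489×10^-6 K/W
  R_stainless steel = (1/7.38 − 1/7.41)/(4πk) = 5.486×10^-4/(4π·15.1) = 2.891×10^-6 K/W
  R_conv,out = 1/(4πr²h) = 1/(4π·7.41²·19.3) = 7.509×10^-5 K/W
ΣR = 2.489×10^-6 + 2.891×10^-6 + 7.509×10^-5 = 8.047×10^-5 K/W
Q = ΔT/ΣR = (-157 °C − 19.8 °C)/8.047×10^-5 = -2.20×10^6 W
(Negative Q ⇒ heat flows inward; heat gain = 2.20×10^6 W.)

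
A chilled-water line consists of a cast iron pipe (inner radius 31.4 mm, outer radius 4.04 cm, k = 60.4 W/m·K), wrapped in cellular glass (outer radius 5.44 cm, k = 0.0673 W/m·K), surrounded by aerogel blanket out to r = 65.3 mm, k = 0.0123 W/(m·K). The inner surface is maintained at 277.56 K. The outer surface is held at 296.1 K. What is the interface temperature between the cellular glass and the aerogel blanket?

Treat each layer as a resistance in series:
  R'_cast iron = ln(0.0404/0.0314)/(2πk) = 0.2520/(2π·60.4) = 6.641×10^-4 m·K/W
  R'_cellular glass = ln(0.0544/0.0404)/(2πk) = 0.2975/(2π·0.0673) = 0.7036 m·K/W
  R'_aerogel blanket = ln(0.0653/0.0544)/(2πk) = 0.1826/(2π·0.0123) = 2.363 m·K/W
ΣR = 6.641×10^-4 + 0.7036 + 2.363 = 3.067 m·K/W
Q' = ΔT/ΣR = (277.56 K − 296.1 K)/3.067 = -6.045 W/m
From the inner boundary to the cellular glass/aerogel blanket interface, ΣR_partial = 0.7043 m·K/W.
T_interface = T_in − Q'·ΣR_partial = 277.56 K − (-6.045)(0.7043) = 281.82 K

T = 281.82 K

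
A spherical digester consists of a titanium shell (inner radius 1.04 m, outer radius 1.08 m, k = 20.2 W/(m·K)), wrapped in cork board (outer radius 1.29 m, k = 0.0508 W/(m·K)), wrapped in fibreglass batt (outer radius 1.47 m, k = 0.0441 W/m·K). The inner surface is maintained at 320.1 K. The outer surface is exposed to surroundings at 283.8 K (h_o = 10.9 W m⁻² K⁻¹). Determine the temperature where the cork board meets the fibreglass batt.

Series thermal resistances, inner to outer:
  R_titanium = (1/1.04 − 1/1.08)/(4πk) = 0.03561/(4π·20.2) = 1.403×10^-4 K/W
  R_cork board = (1/1.08 − 1/1.29)/(4πk) = 0.1507/(4π·0.0508) = 0.2361 K/W
  R_fibreglass batt = (1/1.29 − 1/1.47)/(4πk) = 0.09492/(4π·0.0441) = 0.1713 K/W
  R_conv,out = 1/(4πr²h) = 1/(4π·1.47²·10.9) = 0.003379 K/W
ΣR = 1.403×10^-4 + 0.2361 + 0.1713 + 0.003379 = 0.4109 K/W
Q = ΔT/ΣR = (320.1 K − 283.8 K)/0.4109 = 88.34 W
From the inner boundary to the cork board/fibreglass batt interface, ΣR_partial = 0.2362 K/W.
T_interface = T_in − Q·ΣR_partial = 320.1 K − (88.34)(0.2362) = 299.2 K

T = 299.2 K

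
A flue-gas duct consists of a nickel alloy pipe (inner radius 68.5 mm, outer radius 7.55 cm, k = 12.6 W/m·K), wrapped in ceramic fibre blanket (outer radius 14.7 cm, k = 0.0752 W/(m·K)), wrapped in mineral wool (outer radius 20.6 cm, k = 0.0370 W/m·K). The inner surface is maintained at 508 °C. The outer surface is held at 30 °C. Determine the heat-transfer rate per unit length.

Q' = 167 W/m

Treat each layer as a resistance in series:
  R'_nickel alloy = ln(0.0755/0.0685)/(2πk) = 0.09730/(2π·12.6) = 0.001229 m·K/W
  R'_ceramic fibre blanket = ln(0.147/0.0755)/(2πk) = 0.6663/(2π·0.0752) = 1.410 m·K/W
  R'_mineral wool = ln(0.206/0.147)/(2πk) = 0.3374/(2π·0.0370) = 1.452 m·K/W
ΣR = 0.001229 + 1.410 + 1.452 = 2.863 m·K/W
Q' = ΔT/ΣR = (508 °C − 30 °C)/2.863 = 167 W/m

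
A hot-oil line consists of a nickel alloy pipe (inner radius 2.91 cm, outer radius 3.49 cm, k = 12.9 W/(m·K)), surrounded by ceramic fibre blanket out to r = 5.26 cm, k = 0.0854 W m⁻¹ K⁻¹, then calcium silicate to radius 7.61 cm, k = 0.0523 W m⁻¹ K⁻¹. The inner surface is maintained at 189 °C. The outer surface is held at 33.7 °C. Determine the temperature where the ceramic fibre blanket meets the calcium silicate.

T = 126 °C

Treat each layer as a resistance in series:
  R'_nickel alloy = ln(0.0349/0.0291)/(2πk) = 0.1817/(2π·12.9) = 0.002242 m·K/W
  R'_ceramic fibre blanket = ln(0.0526/0.0349)/(2πk) = 0.4102/(2π·0.0854) = 0.7645 m·K/W
  R'_calcium silicate = ln(0.0761/0.0526)/(2πk) = 0.3693/(2π·0.0523) = 1.124 m·K/W
ΣR = 0.002242 + 0.7645 + 1.124 = 1.891 m·K/W
Q' = ΔT/ΣR = (189 °C − 33.7 °C)/1.891 = 82.13 W/m
From the inner boundary to the ceramic fibre blanket/calcium silicate interface, ΣR_partial = 0.7667 m·K/W.
T_interface = T_in − Q'·ΣR_partial = 189 °C − (82.13)(0.7667) = 126 °C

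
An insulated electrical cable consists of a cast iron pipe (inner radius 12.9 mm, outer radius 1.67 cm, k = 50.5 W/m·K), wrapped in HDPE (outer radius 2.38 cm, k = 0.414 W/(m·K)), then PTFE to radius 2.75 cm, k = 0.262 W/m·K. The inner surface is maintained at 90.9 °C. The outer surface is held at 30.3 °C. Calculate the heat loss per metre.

Q' = 270 W/m

Treat each layer as a resistance in series:
  R'_cast iron = ln(0.0167/0.0129)/(2πk) = 0.2582/(2π·50.5) = 8.137×10^-4 m·K/W
  R'_HDPE = ln(0.0238/0.0167)/(2πk) = 0.3543/(2π·0.414) = 0.1362 m·K/W
  R'_PTFE = ln(0.0275/0.0238)/(2πk) = 0.1445/(2π·0.262) = 0.08778 m·K/W
ΣR = 8.137×10^-4 + 0.1362 + 0.08778 = 0.2248 m·K/W
Q' = ΔT/ΣR = (90.9 °C − 30.3 °C)/0.2248 = 270 W/m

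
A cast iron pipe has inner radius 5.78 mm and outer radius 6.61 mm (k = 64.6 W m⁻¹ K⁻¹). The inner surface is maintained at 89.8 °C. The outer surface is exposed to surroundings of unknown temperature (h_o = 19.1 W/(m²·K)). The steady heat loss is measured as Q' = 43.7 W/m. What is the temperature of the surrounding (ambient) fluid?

T_out = 34.7 °C

Series resistances:
  R'_cast iron = ln(0.00661/0.00578)/(2πk) = 0.1342/(2π·64.6) = 3.306×10^-4 m·K/W
  R'_conv,out = 1/(2πr h) = 1/(2π·0.00661·19.1) = 1.261 m·K/W
ΣR = 1.261 m·K/W
ΔT = Q'·ΣR = 43.7 × 1.261 = 55.11 K
Heat flows outward, so T_out = T_in − ΔT = 89.8 − 55.11 = 34.7 °C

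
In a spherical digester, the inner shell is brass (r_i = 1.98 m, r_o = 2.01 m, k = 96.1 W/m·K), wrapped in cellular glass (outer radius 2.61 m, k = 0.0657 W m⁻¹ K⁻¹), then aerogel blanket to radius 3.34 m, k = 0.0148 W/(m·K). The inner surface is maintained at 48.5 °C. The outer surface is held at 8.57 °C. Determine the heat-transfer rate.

Q = 67.8 W

Series thermal resistances, inner to outer:
  R_brass = (1/1.98 − 1/2.01)/(4πk) = 0.007538/(4π·96.1) = 6.242×10^-6 K/W
  R_cellular glass = (1/2.01 − 1/2.61)/(4πk) = 0.1144/(4π·0.0657) = 0.1385 K/W
  R_aerogel blanket = (1/2.61 − 1/3.34)/(4πk) = 0.08374/(4π·0.0148) = 0.4503 K/W
ΣR = 6.242×10^-6 + 0.1385 + 0.4503 = 0.5888 K/W
Q = ΔT/ΣR = (48.5 °C − 8.57 °C)/0.5888 = 67.8 W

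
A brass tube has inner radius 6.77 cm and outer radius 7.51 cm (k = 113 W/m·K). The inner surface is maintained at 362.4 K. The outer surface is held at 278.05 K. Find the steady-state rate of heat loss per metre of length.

Q' = 577 kW/m

Q' = 2πk·ΔT/ln(r₂/r₁) = 2π × 113 × 84.35 / ln(0.0751/0.0677) = 5.77×10^5 W/m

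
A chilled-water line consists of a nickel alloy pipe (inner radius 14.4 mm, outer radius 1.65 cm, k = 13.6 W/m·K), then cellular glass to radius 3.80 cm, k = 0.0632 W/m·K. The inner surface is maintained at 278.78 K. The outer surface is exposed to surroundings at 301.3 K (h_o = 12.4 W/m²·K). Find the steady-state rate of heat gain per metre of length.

Q' = 9.23 W/m

Treat each layer as a resistance in series:
  R'_nickel alloy = ln(0.0165/0.0144)/(2πk) = 0.1361/(2π·13.6) = 0.001593 m·K/W
  R'_cellular glass = ln(0.0380/0.0165)/(2πk) = 0.8342/(2π·0.0632) = 2.101 m·K/W
  R'_conv,out = 1/(2πr h) = 1/(2π·0.0380·12.4) = 0.3378 m·K/W
ΣR = 0.001593 + 2.101 + 0.3378 = 2.440 m·K/W
Q' = ΔT/ΣR = (278.78 K − 301.3 K)/2.440 = -9.23 W/m
(Negative Q' ⇒ heat flows inward; heat gain = 9.23 W/m.)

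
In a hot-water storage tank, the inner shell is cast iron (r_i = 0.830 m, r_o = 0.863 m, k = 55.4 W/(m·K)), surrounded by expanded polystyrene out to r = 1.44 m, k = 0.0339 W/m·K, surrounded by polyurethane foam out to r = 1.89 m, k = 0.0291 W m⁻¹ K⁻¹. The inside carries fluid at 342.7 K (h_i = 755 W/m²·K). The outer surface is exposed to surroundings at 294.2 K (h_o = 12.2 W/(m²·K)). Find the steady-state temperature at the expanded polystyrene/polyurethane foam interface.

Series thermal resistances, inner to outer:
  R_conv,in = 1/(4πr²h) = 1/(4π·0.830²·755) = 1.530×10^-4 K/W
  R_cast iron = (1/0.830 − 1/0.863)/(4πk) = 0.04607/(4π·55.4) = 6.618×10^-5 K/W
  R_expanded polystyrene = (1/0.863 − 1/1.44)/(4πk) = 0.4643/(4π·0.0339) = 1.090 K/W
  R_polyurethane foam = (1/1.44 − 1/1.89)/(4πk) = 0.1653/(4π·0.0291) = 0.4522 K/W
  R_conv,out = 1/(4πr²h) = 1/(4π·1.89²·12.2) = 0.001826 K/W
ΣR = 1.530×10^-4 + 6.618×10^-5 + 1.090 + 0.4522 + 0.001826 = 1.544 K/W
Q = ΔT/ΣR = (342.7 K − 294.2 K)/1.544 = 31.41 W
From the inner boundary to the expanded polystyrene/polyurethane foam interface, ΣR_partial = 1.090 K/W.
T_interface = T_in − Q·ΣR_partial = 342.7 K − (31.41)(1.090) = 308.5 K

T = 308.5 K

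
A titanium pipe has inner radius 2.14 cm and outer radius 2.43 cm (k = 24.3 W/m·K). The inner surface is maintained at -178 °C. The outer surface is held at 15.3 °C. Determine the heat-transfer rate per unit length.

Q' = 2πk·ΔT/ln(r₂/r₁) = 2π × 24.3 × 193.3 / ln(0.0243/0.0214) = 2.32×10^5 W/m

Q' = 232 kW/m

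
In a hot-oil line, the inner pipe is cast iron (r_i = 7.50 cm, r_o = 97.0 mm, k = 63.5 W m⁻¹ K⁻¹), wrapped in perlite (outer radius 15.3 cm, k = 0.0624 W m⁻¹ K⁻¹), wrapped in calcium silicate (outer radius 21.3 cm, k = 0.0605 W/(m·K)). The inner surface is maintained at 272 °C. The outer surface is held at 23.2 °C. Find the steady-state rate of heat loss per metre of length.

Series thermal resistances, inner to outer:
  R'_cast iron = ln(0.0970/0.0750)/(2πk) = 0.2572/(2π·63.5) = 6.447×10^-4 m·K/W
  R'_perlite = ln(0.153/0.0970)/(2πk) = 0.4557/(2π·0.0624) = 1.162 m·K/W
  R'_calcium silicate = ln(0.213/0.153)/(2πk) = 0.3309/(2π·0.0605) = 0.8704 m·K/W
ΣR = 6.447×10^-4 + 1.162 + 0.8704 = 2.033 m·K/W
Q' = ΔT/ΣR = (272 °C − 23.2 °C)/2.033 = 122 W/m

Q' = 122 W/m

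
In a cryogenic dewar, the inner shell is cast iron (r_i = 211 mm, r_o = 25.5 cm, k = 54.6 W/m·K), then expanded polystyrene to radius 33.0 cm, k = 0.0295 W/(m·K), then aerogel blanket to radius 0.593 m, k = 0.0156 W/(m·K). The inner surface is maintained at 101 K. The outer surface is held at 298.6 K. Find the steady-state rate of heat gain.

Q = 21.3 W

Resistance network (inner→outer):
  R_cast iron = (1/0.211 − 1/0.255)/(4πk) = 0.8178/(4π·54.6) = 0.001192 K/W
  R_expanded polystyrene = (1/0.255 − 1/0.330)/(4πk) = 0.8913/(4π·0.0295) = 2.404 K/W
  R_aerogel blanket = (1/0.330 − 1/0.593)/(4πk) = 1.344/(4π·0.0156) = 6.856 K/W
ΣR = 0.001192 + 2.404 + 6.856 = 9.261 K/W
Q = ΔT/ΣR = (101 K − 298.6 K)/9.261 = -21.3 W
(Negative Q ⇒ heat flows inward; heat gain = 21.3 W.)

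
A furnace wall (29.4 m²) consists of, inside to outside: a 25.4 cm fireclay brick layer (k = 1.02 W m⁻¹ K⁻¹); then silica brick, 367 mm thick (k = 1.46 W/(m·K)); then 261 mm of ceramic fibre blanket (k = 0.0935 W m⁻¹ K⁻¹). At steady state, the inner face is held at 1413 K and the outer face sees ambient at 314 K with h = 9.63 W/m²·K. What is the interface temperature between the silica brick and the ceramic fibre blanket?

T = 1251 K

Series thermal resistances, inner to outer:
  R_fireclay brick = L/(kA) = 0.254/(1.02·29.4) = 0.008470 K/W
  R_silica brick = L/(kA) = 0.367/(1.46·29.4) = 0.008550 K/W
  R_ceramic fibre blanket = L/(kA) = 0.261/(0.0935·29.4) = 0.09495 K/W
  R_conv,out = 1/(hA) = 1/(9.63·29.4) = 0.003532 K/W
ΣR = 0.008470 + 0.008550 + 0.09495 + 0.003532 = 0.1155 K/W
Q = ΔT/ΣR = (1413 K − 314 K)/0.1155 = 9515 W
From the inner boundary to the silica brick/ceramic fibre blanket interface, ΣR_partial = 0.01702 K/W.
T_interface = T_in − Q·ΣR_partial = 1413 K − (9515)(0.01702) = 1251 K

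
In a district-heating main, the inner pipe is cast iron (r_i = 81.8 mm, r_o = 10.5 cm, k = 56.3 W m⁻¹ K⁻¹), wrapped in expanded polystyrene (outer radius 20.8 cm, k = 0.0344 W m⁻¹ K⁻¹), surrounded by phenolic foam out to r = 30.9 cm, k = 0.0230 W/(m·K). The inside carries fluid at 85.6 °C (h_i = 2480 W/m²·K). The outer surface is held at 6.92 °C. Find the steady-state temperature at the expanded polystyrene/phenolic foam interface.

Resistance network (inner→outer):
  R'_conv,in = 1/(2πr h) = 1/(2π·0.0818·2480) = 7.845×10^-4 m·K/W
  R'_cast iron = ln(0.105/0.0818)/(2πk) = 0.2497/(2π·56.3) = 7.058×10^-4 m·K/W
  R'_expanded polystyrene = ln(0.208/0.105)/(2πk) = 0.6836/(2π·0.0344) = 3.163 m·K/W
  R'_phenolic foam = ln(0.309/0.208)/(2πk) = 0.3958/(2π·0.0230) = 2.739 m·K/W
ΣR = 7.845×10^-4 + 7.058×10^-4 + 3.163 + 2.739 = 5.903 m·K/W
Q' = ΔT/ΣR = (85.6 °C − 6.92 °C)/5.903 = 13.33 W/m
From the inner boundary to the expanded polystyrene/phenolic foam interface, ΣR_partial = 3.164 m·K/W.
T_interface = T_in − Q'·ΣR_partial = 85.6 °C − (13.33)(3.164) = 43.4 °C

T = 43.4 °C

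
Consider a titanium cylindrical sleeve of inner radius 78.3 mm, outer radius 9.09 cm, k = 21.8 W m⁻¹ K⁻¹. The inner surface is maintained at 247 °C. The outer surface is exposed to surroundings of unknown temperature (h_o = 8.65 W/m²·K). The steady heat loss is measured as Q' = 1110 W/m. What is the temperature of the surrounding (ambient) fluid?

T_out = 21.1 °C

Series resistances:
  R'_titanium = ln(0.0909/0.0783)/(2πk) = 0.1492/(2π·21.8) = 0.001089 m·K/W
  R'_conv,out = 1/(2πr h) = 1/(2π·0.0909·8.65) = 0.2024 m·K/W
ΣR = 0.2035 m·K/W
ΔT = Q'·ΣR = 1110 × 0.2035 = 225.9 K
Heat flows outward, so T_out = T_in − ΔT = 247 − 225.9 = 21.1 °C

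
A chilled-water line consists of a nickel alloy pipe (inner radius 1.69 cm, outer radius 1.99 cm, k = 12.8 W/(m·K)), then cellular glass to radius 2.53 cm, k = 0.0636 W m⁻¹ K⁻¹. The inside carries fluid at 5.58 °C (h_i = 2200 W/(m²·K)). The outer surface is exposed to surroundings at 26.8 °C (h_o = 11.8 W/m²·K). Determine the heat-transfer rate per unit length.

Q' = 18.6 W/m

Resistance network (inner→outer):
  R'_conv,in = 1/(2πr h) = 1/(2π·0.0169·2200) = 0.004281 m·K/W
  R'_nickel alloy = ln(0.0199/0.0169)/(2πk) = 0.1634/(2π·12.8) = 0.002032 m·K/W
  R'_cellular glass = ln(0.0253/0.0199)/(2πk) = 0.2401/(2π·0.0636) = 0.6008 m·K/W
  R'_conv,out = 1/(2πr h) = 1/(2π·0.0253·11.8) = 0.5331 m·K/W
ΣR = 0.004281 + 0.002032 + 0.6008 + 0.5331 = 1.140 m·K/W
Q' = ΔT/ΣR = (5.58 °C − 26.8 °C)/1.140 = -18.6 W/m
(Negative Q' ⇒ heat flows inward; heat gain = 18.6 W/m.)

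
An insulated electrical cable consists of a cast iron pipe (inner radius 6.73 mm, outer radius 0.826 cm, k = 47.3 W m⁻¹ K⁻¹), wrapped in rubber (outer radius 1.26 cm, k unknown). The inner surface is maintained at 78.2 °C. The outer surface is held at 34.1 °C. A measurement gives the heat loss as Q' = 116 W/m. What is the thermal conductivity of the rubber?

k = 0.177 W/m·K

ΣR = ΔT/Q' = |78.2 − 34.1|/116 = 0.3802 m·K/W
Known resistances:
  R'_cast iron = ln(0.00826/0.00673)/(2πk) = 0.2048/(2π·47.3) = 6.893×10^-4 m·K/W
R_rubber = ΣR − ΣR_known = 0.3802 − 6.893×10^-4 = 0.3795 m·K/W
ln(r₂/r₁)/(2πk) = 0.3795 ⇒ k = 0.4223/(2π·0.3795) = 0.177 W/m·K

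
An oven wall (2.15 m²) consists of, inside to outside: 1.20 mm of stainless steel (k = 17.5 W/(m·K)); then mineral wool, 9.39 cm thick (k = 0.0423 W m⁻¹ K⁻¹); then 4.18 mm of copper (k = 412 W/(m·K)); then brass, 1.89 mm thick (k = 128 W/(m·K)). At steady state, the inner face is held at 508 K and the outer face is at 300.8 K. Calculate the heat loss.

Treat each layer as a resistance in series:
  R_stainless steel = L/(kA) = 0.00120/(17.5·2.15) = 3.189×10^-5 K/W
  R_mineral wool = L/(kA) = 0.0939/(0.0423·2.15) = 1.032 K/W
  R_copper = L/(kA) = 0.00418/(412·2.15) = 4.719×10^-6 K/W
  R_brass = L/(kA) = 0.00189/(128·2.15) = 6.868×10^-6 K/W
ΣR = 3.189×10^-5 + 1.032 + 4.719×10^-6 + 6.868×10^-6 = 1.032 K/W
Q = ΔT/ΣR = (508 K − 300.8 K)/1.032 = 201 W

Q = 201 W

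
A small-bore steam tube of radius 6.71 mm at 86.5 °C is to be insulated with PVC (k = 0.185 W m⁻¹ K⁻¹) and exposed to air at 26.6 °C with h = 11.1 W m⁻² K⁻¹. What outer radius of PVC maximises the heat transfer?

r_cr = 1.67 cm

For a cylinder, r_cr = k_ins/h = 0.185/11.1 = 0.0167 m = 1.67 cm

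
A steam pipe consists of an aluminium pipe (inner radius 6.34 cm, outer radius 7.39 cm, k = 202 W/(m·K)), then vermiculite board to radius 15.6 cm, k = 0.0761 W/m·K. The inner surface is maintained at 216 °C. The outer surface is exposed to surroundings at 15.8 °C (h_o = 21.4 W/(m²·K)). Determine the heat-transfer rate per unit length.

Q' = 124 W/m

Series thermal resistances, inner to outer:
  R'_aluminium = ln(0.0739/0.0634)/(2πk) = 0.1532/(2π·202) = 1.207×10^-4 m·K/W
  R'_vermiculite board = ln(0.156/0.0739)/(2πk) = 0.7471/(2π·0.0761) = 1.563 m·K/W
  R'_conv,out = 1/(2πr h) = 1/(2π·0.156·21.4) = 0.04767 m·K/W
ΣR = 1.207×10^-4 + 1.563 + 0.04767 = 1.611 m·K/W
Q' = ΔT/ΣR = (216 °C − 15.8 °C)/1.611 = 124 W/m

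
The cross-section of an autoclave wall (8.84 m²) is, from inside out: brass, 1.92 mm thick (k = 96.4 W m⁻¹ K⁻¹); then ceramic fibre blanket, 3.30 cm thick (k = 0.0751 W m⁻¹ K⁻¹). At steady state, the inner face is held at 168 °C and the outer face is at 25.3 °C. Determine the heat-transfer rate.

Resistance network (inner→outer):
  R_brass = L/(kA) = 0.00192/(96.4·8.84) = 2.253×10^-6 K/W
  R_ceramic fibre blanket = L/(kA) = 0.0330/(0.0751·8.84) = 0.04971 K/W
ΣR = 2.253×10^-6 + 0.04971 = 0.04971 K/W
Q = ΔT/ΣR = (168 °C − 25.3 °C)/0.04971 = 2870 W

Q = 2870 W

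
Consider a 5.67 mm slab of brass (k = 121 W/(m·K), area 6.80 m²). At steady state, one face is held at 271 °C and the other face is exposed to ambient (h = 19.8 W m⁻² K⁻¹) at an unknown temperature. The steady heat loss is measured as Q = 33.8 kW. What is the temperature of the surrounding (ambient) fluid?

T_out = 19.7 °C

Series resistances:
  R_brass = L/(kA) = 0.00567/(121·6.80) = 6.891×10^-6 K/W
  R_conv,out = 1/(hA) = 1/(19.8·6.80) = 0.007427 K/W
ΣR = 0.007434 K/W
ΔT = Q·ΣR = 33800 × 0.007434 = 251.3 K
Heat flows outward, so T_out = T_in − ΔT = 271 − 251.3 = 19.7 °C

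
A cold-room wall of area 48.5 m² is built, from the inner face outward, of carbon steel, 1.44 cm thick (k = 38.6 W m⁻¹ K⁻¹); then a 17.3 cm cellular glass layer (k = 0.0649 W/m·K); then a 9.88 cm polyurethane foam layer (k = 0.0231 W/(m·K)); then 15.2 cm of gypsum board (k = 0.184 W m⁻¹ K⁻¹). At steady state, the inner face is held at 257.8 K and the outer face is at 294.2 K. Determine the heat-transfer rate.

Resistance network (inner→outer):
  R_carbon steel = L/(kA) = 0.0144/(38.6·48.5) = 7.692×10^-6 K/W
  R_cellular glass = L/(kA) = 0.173/(0.0649·48.5) = 0.05496 K/W
  R_polyurethane foam = L/(kA) = 0.0988/(0.0231·48.5) = 0.08819 K/W
  R_gypsum board = L/(kA) = 0.152/(0.184·48.5) = 0.01703 K/W
ΣR = 7.692×10^-6 + 0.05496 + 0.08819 + 0.01703 = 0.1602 K/W
Q = ΔT/ΣR = (257.8 K − 294.2 K)/0.1602 = -227 W
(Negative Q ⇒ heat flows inward; heat gain = 227 W.)

Q = 227 W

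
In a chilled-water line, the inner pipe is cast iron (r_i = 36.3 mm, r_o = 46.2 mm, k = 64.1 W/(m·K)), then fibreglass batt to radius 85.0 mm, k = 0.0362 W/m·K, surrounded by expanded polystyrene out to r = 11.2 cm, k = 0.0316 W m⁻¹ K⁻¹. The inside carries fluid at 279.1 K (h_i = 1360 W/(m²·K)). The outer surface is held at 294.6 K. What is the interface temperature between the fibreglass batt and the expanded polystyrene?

Series thermal resistances, inner to outer:
  R'_conv,in = 1/(2πr h) = 1/(2π·0.0363·1360) = 0.003224 m·K/W
  R'_cast iron = ln(0.0462/0.0363)/(2πk) = 0.2412/(2π·64.1) = 5.988×10^-4 m·K/W
  R'_fibreglass batt = ln(0.0850/0.0462)/(2πk) = 0.6097/(2π·0.0362) = 2.680 m·K/W
  R'_expanded polystyrene = ln(0.112/0.0850)/(2πk) = 0.2758/(2π·0.0316) = 1.389 m·K/W
ΣR = 0.003224 + 5.988×10^-4 + 2.680 + 1.389 = 4.073 m·K/W
Q' = ΔT/ΣR = (279.1 K − 294.6 K)/4.073 = -3.806 W/m
From the inner boundary to the fibreglass batt/expanded polystyrene interface, ΣR_partial = 2.684 m·K/W.
T_interface = T_in − Q'·ΣR_partial = 279.1 K − (-3.806)(2.684) = 289.3 K

T = 289.3 K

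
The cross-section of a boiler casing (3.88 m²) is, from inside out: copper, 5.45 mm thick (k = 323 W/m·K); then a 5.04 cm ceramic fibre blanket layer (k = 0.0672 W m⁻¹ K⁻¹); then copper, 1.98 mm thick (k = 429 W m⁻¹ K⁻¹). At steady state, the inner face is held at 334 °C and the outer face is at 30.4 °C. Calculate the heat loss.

Q = 1570 W

Resistance network (inner→outer):
  R_copper = L/(kA) = 0.00545/(323·3.88) = 4.349×10^-6 K/W
  R_ceramic fibre blanket = L/(kA) = 0.0504/(0.0672·3.88) = 0.1933 K/W
  R_copper = L/(kA) = 0.00198/(429·3.88) = 1.190×10^-6 K/W
ΣR = 4.349×10^-6 + 0.1933 + 1.190×10^-6 = 0.1933 K/W
Q = ΔT/ΣR = (334 °C − 30.4 °C)/0.1933 = 1570 W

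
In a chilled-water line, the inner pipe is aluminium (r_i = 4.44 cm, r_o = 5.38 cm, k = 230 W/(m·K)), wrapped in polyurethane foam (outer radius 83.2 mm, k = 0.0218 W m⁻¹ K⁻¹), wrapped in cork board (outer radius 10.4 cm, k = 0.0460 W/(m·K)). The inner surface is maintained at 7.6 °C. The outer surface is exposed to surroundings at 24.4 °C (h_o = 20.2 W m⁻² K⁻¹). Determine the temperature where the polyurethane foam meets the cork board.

Treat each layer as a resistance in series:
  R'_aluminium = ln(0.0538/0.0444)/(2πk) = 0.1920/(2π·230) = 1.329×10^-4 m·K/W
  R'_polyurethane foam = ln(0.0832/0.0538)/(2πk) = 0.4360/(2π·0.0218) = 3.183 m·K/W
  R'_cork board = ln(0.104/0.0832)/(2πk) = 0.2231/(2π·0.0460) = 0.7721 m·K/W
  R'_conv,out = 1/(2πr h) = 1/(2π·0.104·20.2) = 0.07576 m·K/W
ΣR = 1.329×10^-4 + 3.183 + 0.7721 + 0.07576 = 4.031 m·K/W
Q' = ΔT/ΣR = (7.6 °C − 24.4 °C)/4.031 = -4.168 W/m
From the inner boundary to the polyurethane foam/cork board interface, ΣR_partial = 3.183 m·K/W.
T_interface = T_in − Q'·ΣR_partial = 7.6 °C − (-4.168)(3.183) = 20.9 °C

T = 20.9 °C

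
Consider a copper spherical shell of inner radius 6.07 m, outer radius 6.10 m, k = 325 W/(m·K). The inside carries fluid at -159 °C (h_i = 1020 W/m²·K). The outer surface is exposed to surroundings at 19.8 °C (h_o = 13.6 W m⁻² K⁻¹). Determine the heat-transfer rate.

Q = 1120 kW

Resistance network (inner→outer):
  R_conv,in = 1/(4πr²h) = 1/(4π·6.07²·1020) = 2.117×10^-6 K/W
  R_copper = (1/6.07 − 1/6.10)/(4πk) = 8.102×10^-4/(4π·325) = 1.984×10^-7 K/W
  R_conv,out = 1/(4πr²h) = 1/(4π·6.10²·13.6) = 1.573×10^-4 K/W
ΣR = 2.117×10^-6 + 1.984×10^-7 + 1.573×10^-4 = 1.596×10^-4 K/W
Q = ΔT/ΣR = (-159 °C − 19.8 °C)/1.596×10^-4 = -1.12×10^6 W
(Negative Q ⇒ heat flows inward; heat gain = 1.12×10^6 W.)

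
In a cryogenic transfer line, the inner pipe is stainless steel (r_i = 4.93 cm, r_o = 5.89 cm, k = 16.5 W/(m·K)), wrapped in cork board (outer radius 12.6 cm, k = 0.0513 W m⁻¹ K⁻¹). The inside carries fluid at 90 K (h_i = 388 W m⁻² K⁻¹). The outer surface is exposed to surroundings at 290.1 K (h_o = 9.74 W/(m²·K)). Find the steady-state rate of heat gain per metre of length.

Series thermal resistances, inner to outer:
  R'_conv,in = 1/(2πr h) = 1/(2π·0.0493·388) = 0.008320 m·K/W
  R'_stainless steel = ln(0.0589/0.0493)/(2πk) = 0.1779/(2π·16.5) = 0.001716 m·K/W
  R'_cork board = ln(0.126/0.0589)/(2πk) = 0.7604/(2π·0.0513) = 2.359 m·K/W
  R'_conv,out = 1/(2πr h) = 1/(2π·0.126·9.74) = 0.1297 m·K/W
ΣR = 0.008320 + 0.001716 + 2.359 + 0.1297 = 2.499 m·K/W
Q' = ΔT/ΣR = (90 K − 290.1 K)/2.499 = -80.1 W/m
(Negative Q' ⇒ heat flows inward; heat gain = 80.1 W/m.)

Q' = 80.1 W/m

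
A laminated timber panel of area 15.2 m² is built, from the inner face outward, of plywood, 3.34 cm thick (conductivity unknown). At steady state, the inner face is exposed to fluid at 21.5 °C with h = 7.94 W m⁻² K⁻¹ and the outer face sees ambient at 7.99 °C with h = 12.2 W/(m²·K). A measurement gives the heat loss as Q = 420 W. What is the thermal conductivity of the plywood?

ΣR = ΔT/Q = |21.5 − 7.99|/420 = 0.03217 K/W
Known resistances:
  R_conv,in = 1/(hA) = 1/(7.94·15.2) = 0.008286 K/W
  R_conv,out = 1/(hA) = 1/(12.2·15.2) = 0.005393 K/W
R_plywood = ΣR − ΣR_known = 0.03217 − 0.01368 = 0.01849 K/W
L/(kA) = 0.01849 ⇒ k = 0.0334/(0.01849·15.2) = 0.119 W/m·K

k = 0.119 W/m·K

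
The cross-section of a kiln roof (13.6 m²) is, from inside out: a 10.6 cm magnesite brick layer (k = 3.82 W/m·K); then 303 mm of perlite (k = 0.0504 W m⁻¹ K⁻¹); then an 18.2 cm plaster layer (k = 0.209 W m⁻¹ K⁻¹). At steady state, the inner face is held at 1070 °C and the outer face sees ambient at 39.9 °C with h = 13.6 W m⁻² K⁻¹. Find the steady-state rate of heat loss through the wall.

Q = 2.01 kW

Series thermal resistances, inner to outer:
  R_magnesite brick = L/(kA) = 0.106/(3.82·13.6) = 0.002040 K/W
  R_perlite = L/(kA) = 0.303/(0.0504·13.6) = 0.4421 K/W
  R_plaster = L/(kA) = 0.182/(0.209·13.6) = 0.06403 K/W
  R_conv,out = 1/(hA) = 1/(13.6·13.6) = 0.005407 K/W
ΣR = 0.002040 + 0.4421 + 0.06403 + 0.005407 = 0.5136 K/W
Q = ΔT/ΣR = (1070 °C − 39.9 °C)/0.5136 = 2010 W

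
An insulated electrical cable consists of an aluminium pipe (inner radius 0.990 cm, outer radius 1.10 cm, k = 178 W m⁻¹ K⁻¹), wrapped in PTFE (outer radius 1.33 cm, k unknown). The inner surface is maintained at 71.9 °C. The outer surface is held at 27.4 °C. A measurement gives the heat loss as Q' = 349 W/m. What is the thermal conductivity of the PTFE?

ΣR = ΔT/Q' = |71.9 − 27.4|/349 = 0.1275 m·K/W
Known resistances:
  R'_aluminium = ln(0.0110/0.00990)/(2πk) = 0.1054/(2π·178) = 9.421×10^-5 m·K/W
R_PTFE = ΣR − ΣR_known = 0.1275 − 9.421×10^-5 = 0.1274 m·K/W
ln(r₂/r₁)/(2πk) = 0.1274 ⇒ k = 0.1899/(2π·0.1274) = 0.237 W/m·K

k = 0.237 W/m·K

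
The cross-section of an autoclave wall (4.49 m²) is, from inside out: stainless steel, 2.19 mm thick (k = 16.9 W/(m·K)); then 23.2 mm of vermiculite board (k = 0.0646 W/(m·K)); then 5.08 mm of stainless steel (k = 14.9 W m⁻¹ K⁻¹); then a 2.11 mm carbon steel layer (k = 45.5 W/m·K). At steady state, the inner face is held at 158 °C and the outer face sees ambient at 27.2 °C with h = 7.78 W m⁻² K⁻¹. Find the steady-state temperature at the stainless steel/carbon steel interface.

T = 61.7 °C

Resistance network (inner→outer):
  R_stainless steel = L/(kA) = 0.00219/(16.9·4.49) = 2.886×10^-5 K/W
  R_vermiculite board = L/(kA) = 0.0232/(0.0646·4.49) = 0.07999 K/W
  R_stainless steel = L/(kA) = 0.00508/(14.9·4.49) = 7.593×10^-5 K/W
  R_carbon steel = L/(kA) = 0.00211/(45.5·4.49) = 1.033×10^-5 K/W
  R_conv,out = 1/(hA) = 1/(7.78·4.49) = 0.02863 K/W
ΣR = 2.886×10^-5 + 0.07999 + 7.593×10^-5 + 1.033×10^-5 + 0.02863 = 0.1087 K/W
Q = ΔT/ΣR = (158 °C − 27.2 °C)/0.1087 = 1203 W
From the inner boundary to the stainless steel/carbon steel interface, ΣR_partial = 0.08009 K/W.
T_interface = T_in − Q·ΣR_partial = 158 °C − (1203)(0.08009) = 61.7 °C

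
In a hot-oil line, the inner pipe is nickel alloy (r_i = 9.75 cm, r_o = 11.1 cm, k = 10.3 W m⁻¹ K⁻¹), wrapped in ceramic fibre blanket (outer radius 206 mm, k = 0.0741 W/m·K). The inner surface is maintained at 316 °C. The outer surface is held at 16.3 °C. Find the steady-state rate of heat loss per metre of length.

Q' = 225 W/m

Resistance network (inner→outer):
  R'_nickel alloy = ln(0.111/0.0975)/(2πk) = 0.1297/(2π·10.3) = 0.002004 m·K/W
  R'_ceramic fibre blanket = ln(0.206/0.111)/(2πk) = 0.6183/(2π·0.0741) = 1.328 m·K/W
ΣR = 0.002004 + 1.328 = 1.330 m·K/W
Q' = ΔT/ΣR = (316 °C − 16.3 °C)/1.330 = 225 W/m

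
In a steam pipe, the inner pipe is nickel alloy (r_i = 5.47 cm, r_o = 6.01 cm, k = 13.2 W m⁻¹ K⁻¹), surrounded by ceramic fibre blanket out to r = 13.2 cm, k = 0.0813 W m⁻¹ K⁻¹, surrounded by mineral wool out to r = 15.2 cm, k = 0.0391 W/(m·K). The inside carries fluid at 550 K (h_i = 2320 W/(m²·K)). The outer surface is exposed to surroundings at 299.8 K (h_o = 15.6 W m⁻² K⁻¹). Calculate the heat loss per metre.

Series thermal resistances, inner to outer:
  R'_conv,in = 1/(2πr h) = 1/(2π·0.0547·2320) = 0.001254 m·K/W
  R'_nickel alloy = ln(0.0601/0.0547)/(2πk) = 0.09415/(2π·13.2) = 0.001135 m·K/W
  R'_ceramic fibre blanket = ln(0.132/0.0601)/(2πk) = 0.7868/(2π·0.0813) = 1.540 m·K/W
  R'_mineral wool = ln(0.152/0.132)/(2πk) = 0.1411/(2π·0.0391) = 0.5743 m·K/W
  R'_conv,out = 1/(2πr h) = 1/(2π·0.152·15.6) = 0.06712 m·K/W
ΣR = 0.001254 + 0.001135 + 1.540 + 0.5743 + 0.06712 = 2.184 m·K/W
Q' = ΔT/ΣR = (550 K − 299.8 K)/2.184 = 115 W/m

Q' = 115 W/m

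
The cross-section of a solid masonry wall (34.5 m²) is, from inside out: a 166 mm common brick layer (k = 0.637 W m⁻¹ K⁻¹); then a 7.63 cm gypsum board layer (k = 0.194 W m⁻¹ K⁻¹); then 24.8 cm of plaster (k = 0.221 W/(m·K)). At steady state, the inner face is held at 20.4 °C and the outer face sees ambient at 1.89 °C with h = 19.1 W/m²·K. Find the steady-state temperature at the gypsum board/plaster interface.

Resistance network (inner→outer):
  R_common brick = L/(kA) = 0.166/(0.637·34.5) = 0.007554 K/W
  R_gypsum board = L/(kA) = 0.0763/(0.194·34.5) = 0.01140 K/W
  R_plaster = L/(kA) = 0.248/(0.221·34.5) = 0.03253 K/W
  R_conv,out = 1/(hA) = 1/(19.1·34.5) = 0.001518 K/W
ΣR = 0.007554 + 0.01140 + 0.03253 + 0.001518 = 0.05300 K/W
Q = ΔT/ΣR = (20.4 °C − 1.89 °C)/0.05300 = 349.2 W
From the inner boundary to the gypsum board/plaster interface, ΣR_partial = 0.01895 K/W.
T_interface = T_in − Q·ΣR_partial = 20.4 °C − (349.2)(0.01895) = 13.8 °C

T = 13.8 °C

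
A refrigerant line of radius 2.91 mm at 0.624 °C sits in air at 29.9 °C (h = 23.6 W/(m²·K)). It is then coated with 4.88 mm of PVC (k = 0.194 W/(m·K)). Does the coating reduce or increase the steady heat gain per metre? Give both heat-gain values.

increases: 12.6 → 17.5 W/m

Critical radius for a cylinder: r_cr = k/h = 0.00822 m = 0.822 cm.
Outer radius after coating: r₂ = 0.00291 + 0.00488 = 0.00779 m.
Since r₁ < r_cr and r₂ ≤ r_cr, the coating moves toward the maximum at r_cr — heat gain rises.
Bare: R = 1/(2πr₁h) = 2.317 m·K/W; Q = 29.276/2.317 = 12.6 W/m.
Coated: R = R_cond + R_conv = 1.674 m·K/W; Q = 29.276/1.674 = 17.5 W/m.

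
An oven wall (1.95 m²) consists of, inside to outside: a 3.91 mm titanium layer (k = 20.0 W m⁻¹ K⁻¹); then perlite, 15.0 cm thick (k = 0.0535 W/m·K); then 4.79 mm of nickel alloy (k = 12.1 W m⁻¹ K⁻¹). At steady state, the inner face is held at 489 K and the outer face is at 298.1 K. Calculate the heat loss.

Q = 133 W

Resistance network (inner→outer):
  R_titanium = L/(kA) = 0.00391/(20.0·1.95) = 1.003×10^-4 K/W
  R_perlite = L/(kA) = 0.150/(0.0535·1.95) = 1.438 K/W
  R_nickel alloy = L/(kA) = 0.00479/(12.1·1.95) = 2.030×10^-4 K/W
ΣR = 1.003×10^-4 + 1.438 + 2.030×10^-4 = 1.438 K/W
Q = ΔT/ΣR = (489 K − 298.1 K)/1.438 = 133 W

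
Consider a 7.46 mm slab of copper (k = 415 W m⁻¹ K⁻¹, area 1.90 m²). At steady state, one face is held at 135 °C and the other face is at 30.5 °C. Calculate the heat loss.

Q = 11000 kW

Q = kA·ΔT/L = 415 × 1.90 × |135 °C − 30.5 °C| / 0.00746 = 1.10×10^7 W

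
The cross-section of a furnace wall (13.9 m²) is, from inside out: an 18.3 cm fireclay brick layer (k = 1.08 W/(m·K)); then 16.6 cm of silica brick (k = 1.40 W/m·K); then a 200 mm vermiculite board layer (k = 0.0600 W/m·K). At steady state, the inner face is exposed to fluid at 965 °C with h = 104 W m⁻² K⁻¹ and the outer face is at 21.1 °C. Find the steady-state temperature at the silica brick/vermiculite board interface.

Resistance network (inner→outer):
  R_conv,in = 1/(hA) = 1/(104·13.9) = 6.918×10^-4 K/W
  R_fireclay brick = L/(kA) = 0.183/(1.08·13.9) = 0.01219 K/W
  R_silica brick = L/(kA) = 0.166/(1.40·13.9) = 0.008530 K/W
  R_vermiculite board = L/(kA) = 0.200/(0.0600·13.9) = 0.2398 K/W
ΣR = 6.918×10^-4 + 0.01219 + 0.008530 + 0.2398 = 0.2612 K/W
Q = ΔT/ΣR = (965 °C − 21.1 °C)/0.2612 = 3614 W
From the inner boundary to the silica brick/vermiculite board interface, ΣR_partial = 0.02141 K/W.
T_interface = T_in − Q·ΣR_partial = 965 °C − (3614)(0.02141) = 888 °C

T = 888 °C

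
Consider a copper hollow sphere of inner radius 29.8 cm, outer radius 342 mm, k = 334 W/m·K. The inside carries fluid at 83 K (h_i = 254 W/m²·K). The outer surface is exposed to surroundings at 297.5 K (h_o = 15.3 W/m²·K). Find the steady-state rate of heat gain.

Q = 4460 W

Treat each layer as a resistance in series:
  R_conv,in = 1/(4πr²h) = 1/(4π·0.298²·254) = 0.003528 K/W
  R_copper = (1/0.298 − 1/0.342)/(4πk) = 0.4317/(4π·334) = 1.029×10^-4 K/W
  R_conv,out = 1/(4πr²h) = 1/(4π·0.342²·15.3) = 0.04447 K/W
ΣR = 0.003528 + 1.029×10^-4 + 0.04447 = 0.04810 K/W
Q = ΔT/ΣR = (83 K − 297.5 K)/0.04810 = -4460 W
(Negative Q ⇒ heat flows inward; heat gain = 4460 W.)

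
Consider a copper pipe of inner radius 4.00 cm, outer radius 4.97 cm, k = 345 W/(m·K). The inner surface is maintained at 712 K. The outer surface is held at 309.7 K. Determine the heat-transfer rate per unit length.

Q' = 2πk·ΔT/ln(r₂/r₁) = 2π × 345 × 402.3 / ln(0.0497/0.0400) = 4.02×10^6 W/m

Q' = 4.02×10^6 W/m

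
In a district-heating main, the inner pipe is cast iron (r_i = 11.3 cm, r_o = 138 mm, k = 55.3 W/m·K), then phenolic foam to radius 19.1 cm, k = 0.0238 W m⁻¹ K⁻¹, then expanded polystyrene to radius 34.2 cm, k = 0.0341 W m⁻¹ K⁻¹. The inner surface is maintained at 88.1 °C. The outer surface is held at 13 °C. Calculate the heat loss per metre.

Series thermal resistances, inner to outer:
  R'_cast iron = ln(0.138/0.113)/(2πk) = 0.1999/(2π·55.3) = 5.752×10^-4 m·K/W
  R'_phenolic foam = ln(0.191/0.138)/(2πk) = 0.3250/(2π·0.0238) = 2.173 m·K/W
  R'_expanded polystyrene = ln(0.342/0.191)/(2πk) = 0.5825/(2π·0.0341) = 2.719 m·K/W
ΣR = 5.752×10^-4 + 2.173 + 2.719 = 4.893 m·K/W
Q' = ΔT/ΣR = (88.1 °C − 13 °C)/4.893 = 15.3 W/m

Q' = 15.3 W/m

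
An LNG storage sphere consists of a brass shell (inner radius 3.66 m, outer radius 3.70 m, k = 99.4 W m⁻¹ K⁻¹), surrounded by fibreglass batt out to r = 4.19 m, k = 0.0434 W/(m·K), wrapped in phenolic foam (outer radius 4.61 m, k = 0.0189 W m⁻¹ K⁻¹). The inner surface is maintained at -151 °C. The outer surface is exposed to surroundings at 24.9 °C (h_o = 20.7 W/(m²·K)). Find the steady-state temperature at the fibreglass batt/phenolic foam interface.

Treat each layer as a resistance in series:
  R_brass = (1/3.66 − 1/3.70)/(4πk) = 0.002954/(4π·99.4) = 2.365×10^-6 K/W
  R_fibreglass batt = (1/3.70 − 1/4.19)/(4πk) = 0.03161/(4π·0.0434) = 0.05795 K/W
  R_phenolic foam = (1/4.19 − 1/4.61)/(4πk) = 0.02174/(4π·0.0189) = 0.09155 K/W
  R_conv,out = 1/(4πr²h) = 1/(4π·4.61²·20.7) = 1.809×10^-4 K/W
ΣR = 2.365×10^-6 + 0.05795 + 0.09155 + 1.809×10^-4 = 0.1497 K/W
Q = ΔT/ΣR = (-151 °C − 24.9 °C)/0.1497 = -1175 W
From the inner boundary to the fibreglass batt/phenolic foam interface, ΣR_partial = 0.05795 K/W.
T_interface = T_in − Q·ΣR_partial = -151 °C − (-1175)(0.05795) = -82.9 °C

T = -82.9 °C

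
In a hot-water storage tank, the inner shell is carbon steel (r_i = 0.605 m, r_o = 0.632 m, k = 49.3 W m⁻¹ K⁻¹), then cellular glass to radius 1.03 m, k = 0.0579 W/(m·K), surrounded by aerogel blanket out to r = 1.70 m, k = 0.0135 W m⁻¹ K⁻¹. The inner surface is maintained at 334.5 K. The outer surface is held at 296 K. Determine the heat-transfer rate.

Resistance network (inner→outer):
  R_carbon steel = (1/0.605 − 1/0.632)/(4πk) = 0.07061/(4π·49.3) = 1.140×10^-4 K/W
  R_cellular glass = (1/0.632 − 1/1.03)/(4πk) = 0.6114/(4π·0.0579) = 0.8403 K/W
  R_aerogel blanket = (1/1.03 − 1/1.70)/(4πk) = 0.3826/(4π·0.0135) = 2.256 K/W
ΣR = 1.140×10^-4 + 0.8403 + 2.256 = 3.096 K/W
Q = ΔT/ΣR = (334.5 K − 296 K)/3.096 = 12.4 W

Q = 12.4 W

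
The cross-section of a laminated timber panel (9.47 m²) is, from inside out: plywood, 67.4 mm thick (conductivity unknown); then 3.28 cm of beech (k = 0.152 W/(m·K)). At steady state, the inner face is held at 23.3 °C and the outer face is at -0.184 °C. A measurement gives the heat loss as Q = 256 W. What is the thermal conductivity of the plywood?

k = 0.103 W/m·K

ΣR = ΔT/Q = |23.3 − -0.184|/256 = 0.09173 K/W
Known resistances:
  R_beech = L/(kA) = 0.0328/(0.152·9.47) = 0.02279 K/W
R_plywood = ΣR − ΣR_known = 0.09173 − 0.02279 = 0.06894 K/W
L/(kA) = 0.06894 ⇒ k = 0.0674/(0.06894·9.47) = 0.103 W/m·K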